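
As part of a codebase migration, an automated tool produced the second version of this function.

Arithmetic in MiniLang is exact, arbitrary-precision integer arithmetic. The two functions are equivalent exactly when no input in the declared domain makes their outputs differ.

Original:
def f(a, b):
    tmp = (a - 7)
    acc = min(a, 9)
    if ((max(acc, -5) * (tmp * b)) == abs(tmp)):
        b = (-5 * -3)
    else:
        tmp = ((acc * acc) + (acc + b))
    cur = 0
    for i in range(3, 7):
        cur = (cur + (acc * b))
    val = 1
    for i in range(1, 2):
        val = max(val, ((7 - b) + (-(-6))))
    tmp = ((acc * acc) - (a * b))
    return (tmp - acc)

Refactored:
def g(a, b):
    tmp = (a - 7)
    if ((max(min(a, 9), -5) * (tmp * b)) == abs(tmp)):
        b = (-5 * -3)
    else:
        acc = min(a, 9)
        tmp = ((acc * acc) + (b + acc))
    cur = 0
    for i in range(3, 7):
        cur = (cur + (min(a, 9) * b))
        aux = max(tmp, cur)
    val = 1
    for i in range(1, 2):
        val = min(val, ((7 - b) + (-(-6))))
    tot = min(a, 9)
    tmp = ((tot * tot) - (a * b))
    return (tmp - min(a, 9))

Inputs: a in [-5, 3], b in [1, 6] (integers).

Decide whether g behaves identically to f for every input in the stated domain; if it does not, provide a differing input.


The one real change (`max(val, ((7 - b) + (-(-6))))` became `min(val, ((7 - b) + (-(-6))))`) has no effect anywhere in the declared ranges.
Tracing a=1, b=3: f: tmp = -6; acc = 1; ((max(acc, -5) * (tmp * b)) == abs(tmp)) -> false; tmp = 5; cur = 0; [i=3]; cur = 3; [i=4]; cur = 6; [i=5]; cur = 9; [i=6]; cur = 12; val = 1; [i=1]; val = 10; tmp = -2; return -3 | g: tmp = -6; ((max(min(a, 9), -5) * (tmp * b)) == abs(tmp)) -> false; acc = 1; tmp = 5; cur = 0; [i=3]; cur = 3; aux = 5; [i=4]; cur = 6; aux = 6; [i=5]; cur = 9; aux = 9; [i=6]; cur = 12; aux = 12; val = 1; [i=1]; val = 1; tot = 1; tmp = -2; return -3 — matching result -3.
An exhaustive pass over the 54 declared inputs shows identical outputs.
verdict: equivalent


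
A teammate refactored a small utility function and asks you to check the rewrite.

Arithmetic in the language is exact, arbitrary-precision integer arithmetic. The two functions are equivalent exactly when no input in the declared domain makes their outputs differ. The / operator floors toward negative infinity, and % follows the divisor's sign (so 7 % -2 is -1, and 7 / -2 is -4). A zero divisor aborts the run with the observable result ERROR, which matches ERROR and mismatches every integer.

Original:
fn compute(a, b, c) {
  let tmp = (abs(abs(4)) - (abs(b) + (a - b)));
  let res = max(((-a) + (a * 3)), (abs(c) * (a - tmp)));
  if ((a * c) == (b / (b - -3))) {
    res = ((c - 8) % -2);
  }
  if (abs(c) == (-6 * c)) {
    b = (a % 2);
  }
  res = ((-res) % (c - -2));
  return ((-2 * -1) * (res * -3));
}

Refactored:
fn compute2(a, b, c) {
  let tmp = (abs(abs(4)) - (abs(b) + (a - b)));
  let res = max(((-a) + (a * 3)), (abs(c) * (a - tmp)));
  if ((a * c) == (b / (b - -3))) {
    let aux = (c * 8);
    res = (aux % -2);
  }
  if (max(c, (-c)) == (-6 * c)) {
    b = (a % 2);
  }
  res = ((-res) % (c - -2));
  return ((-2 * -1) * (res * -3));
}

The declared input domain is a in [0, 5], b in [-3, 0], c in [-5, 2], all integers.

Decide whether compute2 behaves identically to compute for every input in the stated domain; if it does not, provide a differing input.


Consider the input a=0, b=0, c=-5.
compute: tmp = 4; res = 0; ((a * c) == (b / (b - -3))) -> true; res = -1; (abs(c) == (-6 * c)) -> false; res = -2; return 12
compute2: tmp = 4; res = 0; ((a * c) == (b / (b - -3))) -> true; aux = -40; res = 0; (max(c, (-c)) == (-6 * c)) -> false; res = 0; return 0
12 against 0: the behavior changed.
verdict: not equivalent; witness: a=0, b=0, c=-5


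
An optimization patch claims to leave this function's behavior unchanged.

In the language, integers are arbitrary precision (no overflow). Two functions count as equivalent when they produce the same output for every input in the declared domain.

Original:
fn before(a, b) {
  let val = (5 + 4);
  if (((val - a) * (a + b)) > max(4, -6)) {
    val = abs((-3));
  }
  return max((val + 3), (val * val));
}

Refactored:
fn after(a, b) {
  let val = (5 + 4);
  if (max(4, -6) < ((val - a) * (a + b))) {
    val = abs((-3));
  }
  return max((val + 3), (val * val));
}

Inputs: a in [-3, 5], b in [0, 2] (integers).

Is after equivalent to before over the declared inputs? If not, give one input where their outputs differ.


Although comparison usage differs, 27/27 inputs agree.
verdict: equivalent


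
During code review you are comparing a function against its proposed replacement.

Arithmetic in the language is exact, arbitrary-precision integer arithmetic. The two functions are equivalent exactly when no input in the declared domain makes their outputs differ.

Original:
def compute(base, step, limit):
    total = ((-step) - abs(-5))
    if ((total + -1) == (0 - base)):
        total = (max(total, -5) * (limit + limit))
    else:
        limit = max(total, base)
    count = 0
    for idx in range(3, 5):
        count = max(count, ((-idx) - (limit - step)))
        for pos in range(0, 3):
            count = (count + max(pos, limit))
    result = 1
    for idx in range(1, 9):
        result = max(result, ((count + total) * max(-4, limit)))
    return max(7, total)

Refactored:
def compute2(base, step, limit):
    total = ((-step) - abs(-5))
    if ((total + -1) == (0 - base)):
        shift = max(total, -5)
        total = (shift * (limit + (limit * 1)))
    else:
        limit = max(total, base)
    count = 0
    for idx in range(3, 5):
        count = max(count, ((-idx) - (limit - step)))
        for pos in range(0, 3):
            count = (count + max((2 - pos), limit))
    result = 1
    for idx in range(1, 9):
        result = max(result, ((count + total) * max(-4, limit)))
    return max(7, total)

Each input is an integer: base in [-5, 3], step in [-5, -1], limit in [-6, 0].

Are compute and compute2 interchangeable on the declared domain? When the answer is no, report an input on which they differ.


Behavior is preserved: although arithmetic usage differs, and statement counts differ, and local variable names differ, and constant usage differs, the outputs never diverge.
Spot check at base=0, step=-5, limit=-5 — compute: total=0, then ((total + -1) == (0 - base)) is false, then limit=0, then count=0, then (idx=3), then count=0, then (pos=0), then count=0, then (pos=1), then count=1, then (pos=2), then count=3, then (idx=4), then count=3, then (pos=0), then count=3, then (pos=1), then count=4, then (pos=2), then count=6, then result=1, then (idx=1), then result=1, then (idx=2), then result=1, then (idx=3), then result=1, then (idx=4), then result=1, then (idx=5), then result=1, then (idx=6), then result=1, then (idx=7), then result=1, then (idx=8), then result=1, then returns 7. compute2: total=0, then ((total + -1) == (0 - base)) is false, then limit=0, then count=0, then (idx=3), then count=0, then (pos=0), then count=2, then (pos=1), then count=3, then (pos=2), then count=3, then (idx=4), then count=3, then (pos=0), then count=5, then (pos=1), then count=6, then (pos=2), then count=6, then result=1, then (idx=1), then result=1, then (idx=2), then result=1, then (idx=3), then result=1, then (idx=4), then result=1, then (idx=5), then result=1, then (idx=6), then result=1, then (idx=7), then result=1, then (idx=8), then result=1, then returns 7. Both give 7.
Checked all 315 inputs in the declared domain: the outputs agree on every one.
verdict: equivalent


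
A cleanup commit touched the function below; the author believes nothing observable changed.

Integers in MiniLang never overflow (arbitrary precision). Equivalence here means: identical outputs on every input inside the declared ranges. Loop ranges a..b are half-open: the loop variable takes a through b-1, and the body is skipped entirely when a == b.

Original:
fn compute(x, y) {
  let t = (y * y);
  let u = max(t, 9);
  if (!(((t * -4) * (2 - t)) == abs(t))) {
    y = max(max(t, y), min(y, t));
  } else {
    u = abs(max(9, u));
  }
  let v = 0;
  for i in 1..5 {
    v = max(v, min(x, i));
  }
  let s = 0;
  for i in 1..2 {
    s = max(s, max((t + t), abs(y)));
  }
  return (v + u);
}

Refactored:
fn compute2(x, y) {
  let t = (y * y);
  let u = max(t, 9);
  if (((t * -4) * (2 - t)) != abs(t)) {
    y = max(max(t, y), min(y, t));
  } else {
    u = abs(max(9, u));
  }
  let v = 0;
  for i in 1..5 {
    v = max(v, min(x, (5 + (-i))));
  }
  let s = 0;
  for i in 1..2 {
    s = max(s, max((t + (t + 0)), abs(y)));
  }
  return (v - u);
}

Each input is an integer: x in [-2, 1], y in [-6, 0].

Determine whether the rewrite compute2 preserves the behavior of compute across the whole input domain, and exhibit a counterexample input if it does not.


There is a counterexample at x=-2, y=-6: 36 on one side, -36 on the other.
compute: t := 36 | u := 36 | (!(((t * -4) * (2 - t)) == abs(t))): true | y := 36 | v := 0 | iter i=1: | v := 0 | iter i=2: | v := 0 | iter i=3: | v := 0 | iter i=4: | v := 0 | s := 0 | iter i=1: | s := 72 | result 36
compute2: t := 36 | u := 36 | (((t * -4) * (2 - t)) != abs(t)): true | y := 36 | v := 0 | iter i=1: | v := 0 | iter i=2: | v := 0 | iter i=3: | v := 0 | iter i=4: | v := 0 | s := 0 | iter i=1: | s := 72 | result -36
verdict: not equivalent; witness: x=-2, y=-6


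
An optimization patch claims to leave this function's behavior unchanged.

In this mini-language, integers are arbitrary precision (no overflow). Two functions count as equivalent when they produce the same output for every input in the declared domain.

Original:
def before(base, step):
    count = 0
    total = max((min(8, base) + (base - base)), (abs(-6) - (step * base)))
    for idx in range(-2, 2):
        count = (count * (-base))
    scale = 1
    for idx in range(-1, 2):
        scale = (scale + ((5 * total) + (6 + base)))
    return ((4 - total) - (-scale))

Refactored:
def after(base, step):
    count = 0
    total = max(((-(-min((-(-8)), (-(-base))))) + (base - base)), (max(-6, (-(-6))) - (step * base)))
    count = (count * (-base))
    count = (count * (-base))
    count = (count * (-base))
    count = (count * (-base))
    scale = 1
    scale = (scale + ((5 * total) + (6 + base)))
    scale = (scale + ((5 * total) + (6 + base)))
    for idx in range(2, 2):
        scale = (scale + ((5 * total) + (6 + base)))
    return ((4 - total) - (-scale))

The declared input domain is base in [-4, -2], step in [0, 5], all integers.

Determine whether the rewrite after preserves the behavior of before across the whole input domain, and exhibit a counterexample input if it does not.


Not equivalent: base=-4, step=0 separates them (95 vs 63).
before: count becomes 0; next total becomes 6; next at idx=-2:; next count becomes 0; next at idx=-1:; next count becomes 0; next at idx=0:; next count becomes 0; next at idx=1:; next count becomes 0; next scale becomes 1; next at idx=-1:; next scale becomes 33; next at idx=0:; next scale becomes 65; next at idx=1:; next scale becomes 97; next final value 95
after: count becomes 0; next total becomes 6; next count becomes 0; next count becomes 0; next count becomes 0; next count becomes 0; next scale becomes 1; next scale becomes 33; next scale becomes 65; next idx never enters its loop body; next final value 63
verdict: not equivalent; witness: base=-4, step=0


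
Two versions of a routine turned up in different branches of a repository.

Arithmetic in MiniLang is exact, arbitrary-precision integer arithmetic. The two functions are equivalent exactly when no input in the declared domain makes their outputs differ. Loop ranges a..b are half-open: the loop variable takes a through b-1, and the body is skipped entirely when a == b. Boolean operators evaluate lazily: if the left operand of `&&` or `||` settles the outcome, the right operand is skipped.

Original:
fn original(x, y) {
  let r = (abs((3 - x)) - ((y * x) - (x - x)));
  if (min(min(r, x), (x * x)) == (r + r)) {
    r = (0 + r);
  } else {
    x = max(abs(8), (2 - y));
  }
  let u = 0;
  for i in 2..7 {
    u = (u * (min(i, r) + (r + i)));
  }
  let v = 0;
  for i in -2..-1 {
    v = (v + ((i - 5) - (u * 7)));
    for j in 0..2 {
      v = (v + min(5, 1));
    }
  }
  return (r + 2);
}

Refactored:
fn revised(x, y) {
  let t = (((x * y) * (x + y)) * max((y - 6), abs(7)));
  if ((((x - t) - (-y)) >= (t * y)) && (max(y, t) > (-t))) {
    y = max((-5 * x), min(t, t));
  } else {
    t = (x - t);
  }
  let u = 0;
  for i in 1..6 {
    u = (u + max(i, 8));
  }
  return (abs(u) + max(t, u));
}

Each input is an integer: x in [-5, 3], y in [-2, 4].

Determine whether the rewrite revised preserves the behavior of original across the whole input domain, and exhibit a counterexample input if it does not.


At x=-5, y=-2: original gives 0, revised gives 525.
verdict: not equivalent; witness: x=-5, y=-2


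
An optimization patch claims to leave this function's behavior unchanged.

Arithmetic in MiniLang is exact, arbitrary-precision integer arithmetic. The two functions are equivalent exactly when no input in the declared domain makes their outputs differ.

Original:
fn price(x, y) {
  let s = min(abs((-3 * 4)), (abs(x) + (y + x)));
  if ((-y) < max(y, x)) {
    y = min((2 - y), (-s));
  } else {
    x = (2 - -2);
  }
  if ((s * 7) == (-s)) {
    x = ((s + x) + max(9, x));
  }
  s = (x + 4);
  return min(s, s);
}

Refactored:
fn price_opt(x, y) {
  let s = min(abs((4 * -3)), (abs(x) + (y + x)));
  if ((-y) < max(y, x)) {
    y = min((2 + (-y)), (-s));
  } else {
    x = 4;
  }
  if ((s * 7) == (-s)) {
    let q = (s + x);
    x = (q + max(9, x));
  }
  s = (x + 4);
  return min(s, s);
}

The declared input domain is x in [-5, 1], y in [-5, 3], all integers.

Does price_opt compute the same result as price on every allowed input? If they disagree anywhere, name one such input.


Equivalent — the differences include constant usage differs; also arithmetic usage differs; also local variable names differ; also statement counts differ, yet no declared input distinguishes the two.
Tracing x=-2, y=2: price: s becomes 2; next ((-y) < max(y, x)) evaluates to true; next y becomes -2; next ((s * 7) == (-s)) evaluates to false; next s becomes 2; next final value 2 | price_opt: s becomes 2; next ((-y) < max(y, x)) evaluates to true; next y becomes -2; next ((s * 7) == (-s)) evaluates to false; next s becomes 2; next final value 2 — matching result 2.
Checked all 63 inputs in the declared domain: the outputs agree on every one.
verdict: equivalent


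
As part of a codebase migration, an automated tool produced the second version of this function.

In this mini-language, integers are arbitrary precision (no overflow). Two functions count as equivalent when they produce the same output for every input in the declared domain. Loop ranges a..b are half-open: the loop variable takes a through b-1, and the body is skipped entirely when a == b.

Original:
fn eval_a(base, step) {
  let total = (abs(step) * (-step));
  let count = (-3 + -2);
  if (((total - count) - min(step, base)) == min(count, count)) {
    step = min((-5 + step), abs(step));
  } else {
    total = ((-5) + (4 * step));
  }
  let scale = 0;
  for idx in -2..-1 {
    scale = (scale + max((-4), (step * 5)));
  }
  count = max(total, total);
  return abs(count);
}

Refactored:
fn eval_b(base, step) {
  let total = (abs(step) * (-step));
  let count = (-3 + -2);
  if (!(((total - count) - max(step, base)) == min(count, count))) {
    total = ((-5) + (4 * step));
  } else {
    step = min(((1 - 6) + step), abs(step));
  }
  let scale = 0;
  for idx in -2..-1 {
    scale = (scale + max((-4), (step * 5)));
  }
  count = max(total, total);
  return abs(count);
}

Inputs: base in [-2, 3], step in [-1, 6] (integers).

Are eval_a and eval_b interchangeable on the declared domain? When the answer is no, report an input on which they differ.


Take base=1, step=3.
eval_a: total = -9; count = -5; (((total - count) - min(step, base)) == min(count, count)) -> true; step = -2; scale = 0; [idx=-2]; scale = -4; count = -9; return 9
eval_b: total = -9; count = -5; (!(((total - count) - max(step, base)) == min(count, count))) -> true; total = 7; scale = 0; [idx=-2]; scale = 15; count = 7; return 7
9 and 7 differ, so these are not the same function on this domain.
verdict: not equivalent; witness: base=1, step=3


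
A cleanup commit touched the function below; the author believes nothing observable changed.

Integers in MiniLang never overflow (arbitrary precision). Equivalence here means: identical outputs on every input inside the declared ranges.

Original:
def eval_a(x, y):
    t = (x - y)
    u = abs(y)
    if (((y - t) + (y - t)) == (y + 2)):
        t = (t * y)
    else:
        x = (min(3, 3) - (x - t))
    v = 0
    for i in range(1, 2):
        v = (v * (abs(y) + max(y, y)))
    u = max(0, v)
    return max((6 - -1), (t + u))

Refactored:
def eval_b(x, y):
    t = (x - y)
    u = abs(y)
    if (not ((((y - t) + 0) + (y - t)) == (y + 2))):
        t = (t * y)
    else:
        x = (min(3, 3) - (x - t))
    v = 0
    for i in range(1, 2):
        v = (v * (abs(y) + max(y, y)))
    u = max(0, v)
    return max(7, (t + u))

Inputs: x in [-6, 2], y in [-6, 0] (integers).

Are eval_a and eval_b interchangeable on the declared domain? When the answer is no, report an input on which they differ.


x=-6, y=-4 yields 7 from eval_a but 8 from eval_b.
verdict: not equivalent; witness: x=-6, y=-4


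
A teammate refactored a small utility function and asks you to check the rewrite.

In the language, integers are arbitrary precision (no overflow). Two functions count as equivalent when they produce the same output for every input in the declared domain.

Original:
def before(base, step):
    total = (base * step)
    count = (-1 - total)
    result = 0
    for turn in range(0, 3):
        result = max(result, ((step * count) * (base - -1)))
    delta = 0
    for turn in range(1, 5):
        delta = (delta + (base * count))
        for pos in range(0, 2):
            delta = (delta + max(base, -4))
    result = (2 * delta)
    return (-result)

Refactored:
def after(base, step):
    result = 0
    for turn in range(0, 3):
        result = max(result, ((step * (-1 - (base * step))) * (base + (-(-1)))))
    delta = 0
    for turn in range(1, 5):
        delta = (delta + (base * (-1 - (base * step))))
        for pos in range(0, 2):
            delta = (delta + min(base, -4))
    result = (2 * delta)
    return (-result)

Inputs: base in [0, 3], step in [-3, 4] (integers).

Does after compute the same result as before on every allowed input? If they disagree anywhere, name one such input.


Try base=0, step=-3.
before: total = 0; count = -1; result = 0; [turn=0]; result = 3; [turn=1]; result = 3; [turn=2]; result = 3; delta = 0; [turn=1]; delta = 0; [pos=0]; delta = 0; [pos=1]; delta = 0; [turn=2]; delta = 0; [pos=0]; delta = 0; [pos=1]; delta = 0; [turn=3]; delta = 0; [pos=0]; delta = 0; [pos=1]; delta = 0; [turn=4]; delta = 0; [pos=0]; delta = 0; [pos=1]; delta = 0; result = 0; return 0
after: result = 0; [turn=0]; result = 3; [turn=1]; result = 3; [turn=2]; result = 3; delta = 0; [turn=1]; delta = 0; [pos=0]; delta = -4; [pos=1]; delta = -8; [turn=2]; delta = -8; [pos=0]; delta = -12; [pos=1]; delta = -16; [turn=3]; delta = -16; [pos=0]; delta = -20; [pos=1]; delta = -24; [turn=4]; delta = -24; [pos=0]; delta = -28; [pos=1]; delta = -32; result = -64; return 64
0 != 64, so the rewrite changes behavior.
verdict: not equivalent; witness: base=0, step=-3


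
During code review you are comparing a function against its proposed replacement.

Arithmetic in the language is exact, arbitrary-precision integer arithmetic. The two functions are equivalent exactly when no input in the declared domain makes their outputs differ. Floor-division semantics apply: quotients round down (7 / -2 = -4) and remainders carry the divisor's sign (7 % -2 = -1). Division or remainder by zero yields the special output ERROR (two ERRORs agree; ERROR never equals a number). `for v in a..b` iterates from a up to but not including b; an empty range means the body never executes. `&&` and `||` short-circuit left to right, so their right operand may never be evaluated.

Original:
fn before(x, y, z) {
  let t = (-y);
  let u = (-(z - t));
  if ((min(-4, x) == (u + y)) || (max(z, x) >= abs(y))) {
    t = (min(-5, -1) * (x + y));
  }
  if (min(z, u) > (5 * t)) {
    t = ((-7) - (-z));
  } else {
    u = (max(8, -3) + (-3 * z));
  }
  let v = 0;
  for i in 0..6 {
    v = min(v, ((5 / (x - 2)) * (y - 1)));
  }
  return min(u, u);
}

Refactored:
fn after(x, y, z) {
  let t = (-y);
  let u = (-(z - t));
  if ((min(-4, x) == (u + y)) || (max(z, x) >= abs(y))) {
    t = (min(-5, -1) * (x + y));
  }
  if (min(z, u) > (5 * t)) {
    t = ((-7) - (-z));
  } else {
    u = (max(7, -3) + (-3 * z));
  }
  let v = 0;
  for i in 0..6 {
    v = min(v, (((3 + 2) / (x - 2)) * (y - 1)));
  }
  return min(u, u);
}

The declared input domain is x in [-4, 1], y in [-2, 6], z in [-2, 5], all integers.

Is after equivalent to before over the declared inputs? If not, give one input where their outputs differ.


Take x=-4, y=-2, z=-2.
before: t = 2; u = 4; ((min(-4, x) == (u + y)) || (max(z, x) >= abs(y))) -> false; (min(z, u) > (5 * t)) -> false; u = 14; v = 0; [i=0]; v = 0; [i=1]; v = 0; [i=2]; v = 0; [i=3]; v = 0; [i=4]; v = 0; [i=5]; v = 0; return 14
after: t = 2; u = 4; ((min(-4, x) == (u + y)) || (max(z, x) >= abs(y))) -> false; (min(z, u) > (5 * t)) -> false; u = 13; v = 0; [i=0]; v = 0; [i=1]; v = 0; [i=2]; v = 0; [i=3]; v = 0; [i=4]; v = 0; [i=5]; v = 0; return 13
14 vs 13 — the two versions disagree here.
verdict: not equivalent; witness: x=-4, y=-2, z=-2


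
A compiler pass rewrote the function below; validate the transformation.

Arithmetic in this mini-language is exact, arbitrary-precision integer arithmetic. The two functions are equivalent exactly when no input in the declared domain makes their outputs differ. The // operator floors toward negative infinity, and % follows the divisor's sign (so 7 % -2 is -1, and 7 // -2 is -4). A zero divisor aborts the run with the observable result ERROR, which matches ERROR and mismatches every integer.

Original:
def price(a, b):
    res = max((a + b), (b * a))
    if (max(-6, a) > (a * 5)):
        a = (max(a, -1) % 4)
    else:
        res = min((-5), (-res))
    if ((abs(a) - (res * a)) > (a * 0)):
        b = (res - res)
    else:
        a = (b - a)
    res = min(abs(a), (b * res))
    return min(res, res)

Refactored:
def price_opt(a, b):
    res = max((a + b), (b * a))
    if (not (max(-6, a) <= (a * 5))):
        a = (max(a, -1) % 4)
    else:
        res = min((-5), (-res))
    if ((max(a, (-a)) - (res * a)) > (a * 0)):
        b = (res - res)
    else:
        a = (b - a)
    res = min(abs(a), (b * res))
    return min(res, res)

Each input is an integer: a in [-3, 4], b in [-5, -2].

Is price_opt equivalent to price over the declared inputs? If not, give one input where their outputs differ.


Equivalent — the differences include min/max/abs usage differs, plus comparison usage differs, plus boolean connective usage differs, yet no declared input distinguishes the two.
One worked example (a=0, b=-2) — price: res=0, then (max(-6, a) > (a * 5)) is false, then res=-5, then ((abs(a) - (res * a)) > (a * 0)) is false, then a=-2, then res=2, then returns 2; price_opt: res=0, then (not (max(-6, a) <= (a * 5))) is false, then res=-5, then ((max(a, (-a)) - (res * a)) > (a * 0)) is false, then a=-2, then res=2, then returns 2; agreement on 2.
Sweeping the whole domain (32 inputs) finds no disagreement.
verdict: equivalent


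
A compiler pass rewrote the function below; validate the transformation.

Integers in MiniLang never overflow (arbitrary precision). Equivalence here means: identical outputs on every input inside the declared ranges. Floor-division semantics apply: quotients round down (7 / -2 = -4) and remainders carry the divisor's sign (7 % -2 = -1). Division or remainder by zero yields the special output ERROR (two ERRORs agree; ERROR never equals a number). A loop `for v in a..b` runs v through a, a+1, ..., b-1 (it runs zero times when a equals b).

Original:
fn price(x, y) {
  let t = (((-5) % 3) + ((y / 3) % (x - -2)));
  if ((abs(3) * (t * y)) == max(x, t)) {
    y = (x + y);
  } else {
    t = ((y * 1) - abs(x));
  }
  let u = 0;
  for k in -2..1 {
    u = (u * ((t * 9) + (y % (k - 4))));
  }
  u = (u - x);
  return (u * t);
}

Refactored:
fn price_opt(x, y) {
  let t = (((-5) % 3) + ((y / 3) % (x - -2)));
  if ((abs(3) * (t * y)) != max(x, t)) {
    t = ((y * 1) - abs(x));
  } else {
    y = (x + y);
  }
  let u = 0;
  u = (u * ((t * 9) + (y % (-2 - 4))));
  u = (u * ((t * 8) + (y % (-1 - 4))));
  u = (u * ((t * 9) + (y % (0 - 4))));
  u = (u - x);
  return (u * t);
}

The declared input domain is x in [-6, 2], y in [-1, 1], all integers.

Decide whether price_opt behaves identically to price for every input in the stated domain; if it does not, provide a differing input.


The edit looks behavioral (`9` became `8`), but over these ranges it never changes the outcome.
Spot check at x=-6, y=0 — price: t := 1 | ((abs(3) * (t * y)) == max(x, t)): false | t := -6 | u := 0 | iter k=-2: | u := 0 | iter k=-1: | u := 0 | iter k=0: | u := 0 | u := 6 | result -36. price_opt: t := 1 | ((abs(3) * (t * y)) != max(x, t)): true | t := -6 | u := 0 | u := 0 | u := 0 | u := 0 | u := 6 | result -36. Both give -36.
An exhaustive pass over the 27 declared inputs shows identical outputs.
verdict: equivalent


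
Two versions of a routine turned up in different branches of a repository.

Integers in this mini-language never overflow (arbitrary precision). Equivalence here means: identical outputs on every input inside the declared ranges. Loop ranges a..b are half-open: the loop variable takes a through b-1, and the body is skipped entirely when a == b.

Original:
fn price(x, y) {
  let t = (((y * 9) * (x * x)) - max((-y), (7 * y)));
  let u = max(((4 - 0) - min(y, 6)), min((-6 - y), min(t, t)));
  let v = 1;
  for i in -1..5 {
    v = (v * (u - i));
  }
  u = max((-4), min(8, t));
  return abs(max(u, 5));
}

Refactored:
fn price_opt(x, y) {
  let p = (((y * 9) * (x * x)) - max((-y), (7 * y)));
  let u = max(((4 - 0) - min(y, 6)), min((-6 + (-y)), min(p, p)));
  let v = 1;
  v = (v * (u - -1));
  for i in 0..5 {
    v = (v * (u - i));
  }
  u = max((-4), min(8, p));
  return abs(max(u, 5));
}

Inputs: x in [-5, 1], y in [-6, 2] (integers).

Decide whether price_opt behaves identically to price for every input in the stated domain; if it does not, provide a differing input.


The two versions differ — the changes include statement counts differ; also constant usage differs; also arithmetic usage differs; also local variable names differ; also loop structure differs.
As a probe, take x=-3, y=-4: price runs t becomes -328; next u becomes 8; next v becomes 1; next at i=-1:; next v becomes 9; next at i=0:; next v becomes 72; next at i=1:; next v becomes 504; next at i=2:; next v becomes 3024; next at i=3:; next v becomes 15120; next at i=4:; next v becomes 60480; next u becomes -4; next final value 5; price_opt runs p becomes -328; next u becomes 8; next v becomes 1; next v becomes 9; next at i=0:; next v becomes 72; next at i=1:; next v becomes 504; next at i=2:; next v becomes 3024; next at i=3:; next v becomes 15120; next at i=4:; next v becomes 60480; next u becomes -4; next final value 5; both end at 5.
Across all 63 domain points the two functions coincide.
verdict: equivalent


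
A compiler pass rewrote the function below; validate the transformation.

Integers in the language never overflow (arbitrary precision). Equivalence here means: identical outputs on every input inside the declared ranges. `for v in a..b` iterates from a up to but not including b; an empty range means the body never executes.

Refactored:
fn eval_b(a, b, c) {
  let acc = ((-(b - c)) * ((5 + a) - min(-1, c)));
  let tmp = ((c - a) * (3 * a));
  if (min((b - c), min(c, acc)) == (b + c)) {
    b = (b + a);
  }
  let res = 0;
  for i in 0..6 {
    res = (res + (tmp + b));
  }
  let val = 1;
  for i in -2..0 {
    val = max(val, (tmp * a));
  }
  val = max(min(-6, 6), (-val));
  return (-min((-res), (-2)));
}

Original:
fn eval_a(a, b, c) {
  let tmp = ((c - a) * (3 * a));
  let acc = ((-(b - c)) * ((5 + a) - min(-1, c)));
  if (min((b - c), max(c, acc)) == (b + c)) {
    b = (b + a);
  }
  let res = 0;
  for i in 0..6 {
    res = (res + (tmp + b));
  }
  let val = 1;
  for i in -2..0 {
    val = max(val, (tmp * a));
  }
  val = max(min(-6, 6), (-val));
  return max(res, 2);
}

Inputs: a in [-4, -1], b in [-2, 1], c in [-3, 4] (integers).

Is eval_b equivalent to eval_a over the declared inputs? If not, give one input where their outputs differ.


Not equivalent: a=-2, b=0, c=-3 separates them (24 vs 36).
eval_a: tmp=6, then acc=-18, then (min((b - c), max(c, acc)) == (b + c)) is true, then b=-2, then res=0, then (i=0), then res=4, then (i=1), then res=8, then (i=2), then res=12, then (i=3), then res=16, then (i=4), then res=20, then (i=5), then res=24, then val=1, then (i=-2), then val=1, then (i=-1), then val=1, then val=-1, then returns 24
eval_b: acc=-18, then tmp=6, then (min((b - c), min(c, acc)) == (b + c)) is false, then res=0, then (i=0), then res=6, then (i=1), then res=12, then (i=2), then res=18, then (i=3), then res=24, then (i=4), then res=30, then (i=5), then res=36, then val=1, then (i=-2), then val=1, then (i=-1), then val=1, then val=-1, then returns 36
verdict: not equivalent; witness: a=-2, b=0, c=-3


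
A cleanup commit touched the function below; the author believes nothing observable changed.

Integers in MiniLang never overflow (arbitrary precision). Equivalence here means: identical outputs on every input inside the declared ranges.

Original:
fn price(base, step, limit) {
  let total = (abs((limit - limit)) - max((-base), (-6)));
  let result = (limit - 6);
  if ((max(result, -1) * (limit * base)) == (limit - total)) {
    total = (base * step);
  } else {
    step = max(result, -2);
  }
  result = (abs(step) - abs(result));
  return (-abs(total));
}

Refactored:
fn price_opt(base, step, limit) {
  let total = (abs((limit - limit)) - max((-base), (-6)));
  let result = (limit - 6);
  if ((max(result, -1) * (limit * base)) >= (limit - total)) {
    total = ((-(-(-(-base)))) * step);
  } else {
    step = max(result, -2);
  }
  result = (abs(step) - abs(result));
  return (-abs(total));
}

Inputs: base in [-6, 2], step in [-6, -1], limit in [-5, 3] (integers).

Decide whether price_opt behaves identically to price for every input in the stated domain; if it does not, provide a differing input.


Consider the input base=-6, step=-6, limit=2.
price: total=-6, then result=-4, then ((max(result, -1) * (limit * base)) == (limit - total)) is false, then step=-2, then result=-2, then returns -6
price_opt: total=-6, then result=-4, then ((max(result, -1) * (limit * base)) >= (limit - total)) is true, then total=36, then result=2, then returns -36
-6 against -36: the behavior changed.
verdict: not equivalent; witness: base=-6, step=-6, limit=2


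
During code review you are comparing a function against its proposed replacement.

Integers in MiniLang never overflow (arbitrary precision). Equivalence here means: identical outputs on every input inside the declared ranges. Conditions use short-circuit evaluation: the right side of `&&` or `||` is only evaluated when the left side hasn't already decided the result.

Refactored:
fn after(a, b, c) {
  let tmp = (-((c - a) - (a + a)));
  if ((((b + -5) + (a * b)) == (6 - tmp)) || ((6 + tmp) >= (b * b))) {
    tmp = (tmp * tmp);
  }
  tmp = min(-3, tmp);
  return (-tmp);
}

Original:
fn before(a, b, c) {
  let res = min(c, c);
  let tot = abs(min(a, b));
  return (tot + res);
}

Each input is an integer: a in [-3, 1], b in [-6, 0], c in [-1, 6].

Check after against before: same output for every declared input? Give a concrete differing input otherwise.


There is a counterexample at a=-3, b=-6, c=-1: 5 on one side, 8 on the other.
before: res=-1, then tot=6, then returns 5
after: tmp=-8, then ((((b + -5) + (a * b)) == (6 - tmp)) || ((6 + tmp) >= (b * b))) is false, then tmp=-8, then returns 8
verdict: not equivalent; witness: a=-3, b=-6, c=-1


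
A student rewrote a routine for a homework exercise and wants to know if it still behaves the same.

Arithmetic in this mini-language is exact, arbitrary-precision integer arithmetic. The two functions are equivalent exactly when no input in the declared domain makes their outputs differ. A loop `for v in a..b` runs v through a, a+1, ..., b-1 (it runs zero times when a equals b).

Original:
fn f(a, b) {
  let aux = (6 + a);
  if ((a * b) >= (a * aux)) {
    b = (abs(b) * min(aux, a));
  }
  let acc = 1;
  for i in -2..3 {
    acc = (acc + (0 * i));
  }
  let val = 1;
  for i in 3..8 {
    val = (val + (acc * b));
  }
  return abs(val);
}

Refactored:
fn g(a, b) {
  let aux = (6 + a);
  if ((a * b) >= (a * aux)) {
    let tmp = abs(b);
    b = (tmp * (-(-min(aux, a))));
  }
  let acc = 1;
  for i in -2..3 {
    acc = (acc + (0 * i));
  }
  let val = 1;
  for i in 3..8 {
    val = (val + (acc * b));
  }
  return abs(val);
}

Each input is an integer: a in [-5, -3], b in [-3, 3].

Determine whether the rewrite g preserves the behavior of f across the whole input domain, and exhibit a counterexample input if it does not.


Although local variable names differ, statement counts differ, 21/21 inputs agree.
verdict: equivalent


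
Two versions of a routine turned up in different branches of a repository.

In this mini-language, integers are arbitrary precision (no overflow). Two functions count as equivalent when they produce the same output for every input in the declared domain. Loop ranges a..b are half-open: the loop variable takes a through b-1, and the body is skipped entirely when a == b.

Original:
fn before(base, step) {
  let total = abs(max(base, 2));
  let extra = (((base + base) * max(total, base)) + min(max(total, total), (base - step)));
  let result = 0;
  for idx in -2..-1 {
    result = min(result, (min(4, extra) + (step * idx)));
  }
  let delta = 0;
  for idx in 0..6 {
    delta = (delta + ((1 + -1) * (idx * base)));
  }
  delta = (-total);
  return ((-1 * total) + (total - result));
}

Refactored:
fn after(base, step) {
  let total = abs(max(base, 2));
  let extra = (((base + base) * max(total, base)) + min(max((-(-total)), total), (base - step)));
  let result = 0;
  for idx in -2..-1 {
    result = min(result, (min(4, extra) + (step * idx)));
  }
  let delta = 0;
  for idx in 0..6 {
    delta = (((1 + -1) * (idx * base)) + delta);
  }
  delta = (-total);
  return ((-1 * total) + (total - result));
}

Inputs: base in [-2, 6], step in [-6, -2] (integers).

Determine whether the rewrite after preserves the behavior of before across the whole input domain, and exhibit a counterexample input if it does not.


Changes here: same computation, different form; the full 45-point sweep finds no disagreement.
verdict: equivalent


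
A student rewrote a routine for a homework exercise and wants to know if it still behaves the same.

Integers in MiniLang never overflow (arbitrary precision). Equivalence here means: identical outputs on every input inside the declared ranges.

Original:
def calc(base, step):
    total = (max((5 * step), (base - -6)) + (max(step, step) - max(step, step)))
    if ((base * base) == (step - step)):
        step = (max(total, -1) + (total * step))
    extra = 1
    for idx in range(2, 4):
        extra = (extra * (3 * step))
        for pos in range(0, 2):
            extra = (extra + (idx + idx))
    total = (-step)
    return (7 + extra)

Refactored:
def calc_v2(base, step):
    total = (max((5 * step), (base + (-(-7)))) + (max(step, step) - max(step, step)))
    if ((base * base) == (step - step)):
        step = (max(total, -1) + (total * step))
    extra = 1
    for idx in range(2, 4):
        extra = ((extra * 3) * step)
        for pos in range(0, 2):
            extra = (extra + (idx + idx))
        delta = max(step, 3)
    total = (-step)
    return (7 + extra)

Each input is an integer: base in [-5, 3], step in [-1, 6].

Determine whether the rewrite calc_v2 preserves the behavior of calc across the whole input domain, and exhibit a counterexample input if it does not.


The rewrite breaks on base=0, step=0, where the results are 487 and 628.
calc: total becomes 6; next ((base * base) == (step - step)) evaluates to true; next step becomes 6; next extra becomes 1; next at idx=2:; next extra becomes 18; next at pos=0:; next extra becomes 22; next at pos=1:; next extra becomes 26; next at idx=3:; next extra becomes 468; next at pos=0:; next extra becomes 474; next at pos=1:; next extra becomes 480; next total becomes -6; next final value 487
calc_v2: total becomes 7; next ((base * base) == (step - step)) evaluates to true; next step becomes 7; next extra becomes 1; next at idx=2:; next extra becomes 21; next at pos=0:; next extra becomes 25; next at pos=1:; next extra becomes 29; next delta becomes 7; next at idx=3:; next extra becomes 609; next at pos=0:; next extra becomes 615; next at pos=1:; next extra becomes 621; next delta becomes 7; next total becomes -7; next final value 628
verdict: not equivalent; witness: base=0, step=0


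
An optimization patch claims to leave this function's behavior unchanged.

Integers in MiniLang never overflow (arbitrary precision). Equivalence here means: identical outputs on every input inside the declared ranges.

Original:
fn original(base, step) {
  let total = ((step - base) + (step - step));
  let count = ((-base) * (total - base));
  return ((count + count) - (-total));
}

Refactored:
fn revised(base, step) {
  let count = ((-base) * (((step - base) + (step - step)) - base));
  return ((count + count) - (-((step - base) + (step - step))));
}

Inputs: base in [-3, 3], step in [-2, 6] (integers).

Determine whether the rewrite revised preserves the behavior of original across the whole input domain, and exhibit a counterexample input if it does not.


Side by side, the visible changes include: statement counts differ, plus local variable names differ, plus arithmetic usage differs.
As a probe, take base=-3, step=-2: original runs total := 1 | count := 12 | result 25; revised runs count := 12 | result 25; both end at 25.
Every one of the 63 inputs gives matching results.
verdict: equivalent


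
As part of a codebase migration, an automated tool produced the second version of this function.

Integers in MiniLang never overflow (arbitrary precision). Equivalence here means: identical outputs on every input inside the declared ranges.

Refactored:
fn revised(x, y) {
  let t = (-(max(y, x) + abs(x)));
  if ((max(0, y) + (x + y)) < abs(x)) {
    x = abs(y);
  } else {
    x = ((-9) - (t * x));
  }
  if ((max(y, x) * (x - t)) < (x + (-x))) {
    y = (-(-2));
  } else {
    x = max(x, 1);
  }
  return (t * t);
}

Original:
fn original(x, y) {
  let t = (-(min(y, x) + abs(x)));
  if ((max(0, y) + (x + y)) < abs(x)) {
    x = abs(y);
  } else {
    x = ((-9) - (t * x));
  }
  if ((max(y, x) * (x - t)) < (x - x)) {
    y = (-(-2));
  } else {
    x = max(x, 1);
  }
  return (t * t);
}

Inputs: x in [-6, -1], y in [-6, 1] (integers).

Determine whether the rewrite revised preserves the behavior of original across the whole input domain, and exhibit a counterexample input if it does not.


Run the pair on x=-6, y=-5.
original: t = 0; ((max(0, y) + (x + y)) < abs(x)) -> true; x = 5; ((max(y, x) * (x - t)) < (x - x)) -> false; x = 5; return 0
revised: t = -1; ((max(0, y) + (x + y)) < abs(x)) -> true; x = 5; ((max(y, x) * (x - t)) < (x + (-x))) -> false; x = 5; return 1
0 vs 1 — the two versions disagree here.
verdict: not equivalent; witness: x=-6, y=-5


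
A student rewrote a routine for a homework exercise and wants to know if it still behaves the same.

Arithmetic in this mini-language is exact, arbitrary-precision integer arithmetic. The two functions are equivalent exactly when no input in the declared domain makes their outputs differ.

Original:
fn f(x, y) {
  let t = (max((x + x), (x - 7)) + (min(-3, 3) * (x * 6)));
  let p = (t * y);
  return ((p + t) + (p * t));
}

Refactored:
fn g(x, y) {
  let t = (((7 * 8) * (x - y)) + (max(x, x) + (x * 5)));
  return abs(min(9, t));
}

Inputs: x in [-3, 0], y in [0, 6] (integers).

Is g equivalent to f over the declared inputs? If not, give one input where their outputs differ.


The rewrite breaks on x=-3, y=0, where the results are 48 and 186.
f: t becomes 48; next p becomes 0; next final value 48
g: t becomes -186; next final value 186
verdict: not equivalent; witness: x=-3, y=0
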